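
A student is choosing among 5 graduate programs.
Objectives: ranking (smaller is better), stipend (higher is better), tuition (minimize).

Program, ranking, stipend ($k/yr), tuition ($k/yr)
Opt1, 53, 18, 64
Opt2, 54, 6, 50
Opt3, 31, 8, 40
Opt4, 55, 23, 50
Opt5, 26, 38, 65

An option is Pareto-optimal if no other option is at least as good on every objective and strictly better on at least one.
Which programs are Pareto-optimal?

Opt1: not dominated.
Opt2: dominated by Opt3 (ranking 31≤54, stipend 8≥6, tuition 40≤50).
Opt3: not dominated (best tuition).
Opt4: not dominated.
Opt5: not dominated (best ranking).

Opt1, Opt3, Opt4, Opt5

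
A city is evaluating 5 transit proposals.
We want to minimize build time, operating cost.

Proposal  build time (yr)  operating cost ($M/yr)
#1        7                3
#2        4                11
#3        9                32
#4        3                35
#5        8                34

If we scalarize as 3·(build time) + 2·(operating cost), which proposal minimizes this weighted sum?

#1

#1: 3·7 + 2·3 = 27
#2: 3·4 + 2·11 = 34
#3: 3·9 + 2·32 = 91
#4: 3·3 + 2·35 = 79
#5: 3·8 + 2·34 = 92
Lowest: #1 at 27.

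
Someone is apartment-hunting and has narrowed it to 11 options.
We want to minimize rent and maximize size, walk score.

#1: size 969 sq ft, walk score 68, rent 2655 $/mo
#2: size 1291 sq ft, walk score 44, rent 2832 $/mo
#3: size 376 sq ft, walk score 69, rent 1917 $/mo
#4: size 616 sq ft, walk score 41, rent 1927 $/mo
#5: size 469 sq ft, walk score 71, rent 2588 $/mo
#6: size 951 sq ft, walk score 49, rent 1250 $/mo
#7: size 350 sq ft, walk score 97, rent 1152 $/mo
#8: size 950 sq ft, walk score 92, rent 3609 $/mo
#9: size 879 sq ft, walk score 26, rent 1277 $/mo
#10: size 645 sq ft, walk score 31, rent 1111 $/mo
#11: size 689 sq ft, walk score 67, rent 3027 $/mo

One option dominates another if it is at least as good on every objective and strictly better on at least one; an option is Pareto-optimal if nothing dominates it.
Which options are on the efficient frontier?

#1: not dominated.
#2: not dominated (best size).
#3: not dominated.
#4: dominated by #6 (size 951≥616, walk score 49≥41, rent 1250≤1927).
#5: not dominated.
#6: not dominated.
#7: not dominated (best walk score).
#8: not dominated.
#9: dominated by #6 (size 951≥879, walk score 49≥26, rent 1250≤1277).
#10: not dominated (best rent).
#11: dominated by #1 (size 969≥689, walk score 68≥67, rent 2655≤3027).

#1, #2, #3, #5, #6, #7, #8, #10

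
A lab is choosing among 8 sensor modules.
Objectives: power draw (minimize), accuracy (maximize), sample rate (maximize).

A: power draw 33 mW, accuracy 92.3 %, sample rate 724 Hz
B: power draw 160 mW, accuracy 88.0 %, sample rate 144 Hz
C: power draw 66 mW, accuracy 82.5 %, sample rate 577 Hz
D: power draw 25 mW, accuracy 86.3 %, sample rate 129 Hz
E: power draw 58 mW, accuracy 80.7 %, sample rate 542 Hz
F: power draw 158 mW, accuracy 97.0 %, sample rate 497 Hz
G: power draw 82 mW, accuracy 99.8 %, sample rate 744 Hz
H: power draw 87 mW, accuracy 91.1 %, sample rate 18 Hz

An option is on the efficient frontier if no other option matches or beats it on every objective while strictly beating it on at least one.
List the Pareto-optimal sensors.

A: not dominated.
B: dominated by A (power draw 33≤160, accuracy 92.3≥88.0, sample rate 724≥144).
C: dominated by A (power draw 33≤66, accuracy 92.3≥82.5, sample rate 724≥577).
D: not dominated (best power draw).
E: dominated by A (power draw 33≤58, accuracy 92.3≥80.7, sample rate 724≥542).
F: dominated by G (power draw 82≤158, accuracy 99.8≥97.0, sample rate 744≥497).
G: not dominated (best accuracy).
H: dominated by A (power draw 33≤87, accuracy 92.3≥91.1, sample rate 724≥18).

A, D, G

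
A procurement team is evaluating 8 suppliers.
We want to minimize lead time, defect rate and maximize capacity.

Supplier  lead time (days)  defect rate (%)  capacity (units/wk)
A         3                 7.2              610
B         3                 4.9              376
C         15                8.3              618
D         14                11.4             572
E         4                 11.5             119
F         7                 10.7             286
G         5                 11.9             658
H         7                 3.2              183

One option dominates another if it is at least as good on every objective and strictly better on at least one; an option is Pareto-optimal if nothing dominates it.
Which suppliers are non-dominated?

A, B, C, G, H

A: not dominated.
B: not dominated.
C: not dominated.
D: dominated by A (lead time 3≤14, defect rate 7.2≤11.4, capacity 610≥572).
E: dominated by A (lead time 3≤4, defect rate 7.2≤11.5, capacity 610≥119).
F: dominated by A (lead time 3≤7, defect rate 7.2≤10.7, capacity 610≥286).
G: not dominated (best capacity).
H: not dominated (best defect rate).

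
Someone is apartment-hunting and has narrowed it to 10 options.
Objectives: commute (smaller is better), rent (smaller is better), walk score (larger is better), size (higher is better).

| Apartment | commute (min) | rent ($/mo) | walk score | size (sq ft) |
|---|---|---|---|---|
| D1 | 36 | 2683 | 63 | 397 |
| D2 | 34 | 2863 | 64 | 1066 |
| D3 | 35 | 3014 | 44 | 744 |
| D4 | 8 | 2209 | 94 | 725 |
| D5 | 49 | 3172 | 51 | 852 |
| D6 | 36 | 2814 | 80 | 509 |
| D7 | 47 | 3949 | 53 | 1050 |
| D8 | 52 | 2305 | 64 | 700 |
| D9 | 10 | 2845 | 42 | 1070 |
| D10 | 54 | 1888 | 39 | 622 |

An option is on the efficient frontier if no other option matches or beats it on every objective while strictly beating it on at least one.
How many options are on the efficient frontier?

4

D1: dominated by D4 (commute 8≤36, rent 2209≤2683, walk score 94≥63, size 725≥397).
D2: not dominated.
D3: dominated by D2 (commute 34≤35, rent 2863≤3014, walk score 64≥44, size 1066≥744).
D4: not dominated (best commute).
D5: dominated by D2 (commute 34≤49, rent 2863≤3172, walk score 64≥51, size 1066≥852).
D6: dominated by D4 (commute 8≤36, rent 2209≤2814, walk score 94≥80, size 725≥509).
D7: dominated by D2 (commute 34≤47, rent 2863≤3949, walk score 64≥53, size 1066≥1050).
D8: dominated by D4 (commute 8≤52, rent 2209≤2305, walk score 94≥64, size 725≥700).
D9: not dominated (best size).
D10: not dominated (best rent).
Pareto-optimal: D2, D4, D9, D10 → 4.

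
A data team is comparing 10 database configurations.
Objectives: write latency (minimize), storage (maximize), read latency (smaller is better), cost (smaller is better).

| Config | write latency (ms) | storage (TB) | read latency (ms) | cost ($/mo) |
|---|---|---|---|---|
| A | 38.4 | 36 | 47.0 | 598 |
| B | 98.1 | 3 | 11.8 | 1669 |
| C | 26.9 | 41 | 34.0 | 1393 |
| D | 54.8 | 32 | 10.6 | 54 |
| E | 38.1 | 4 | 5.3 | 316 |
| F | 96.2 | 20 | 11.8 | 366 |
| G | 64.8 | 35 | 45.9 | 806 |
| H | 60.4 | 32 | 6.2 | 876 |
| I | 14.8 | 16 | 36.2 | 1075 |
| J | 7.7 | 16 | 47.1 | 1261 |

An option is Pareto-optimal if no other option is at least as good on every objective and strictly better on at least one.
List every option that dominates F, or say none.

D

D: write latency 54.8≤96.2, storage 32≥20, read latency 10.6≤11.8, cost 54≤366 — dominates F.
Others (A, B, C, E, G, H, I, J) are each worse than F on at least one objective.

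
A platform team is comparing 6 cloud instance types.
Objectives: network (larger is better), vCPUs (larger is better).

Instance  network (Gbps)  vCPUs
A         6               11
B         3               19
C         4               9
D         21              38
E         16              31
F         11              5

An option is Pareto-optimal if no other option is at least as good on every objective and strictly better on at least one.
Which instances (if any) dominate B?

D, E

D: network 21≥3, vCPUs 38≥19 — dominates B.
E: network 16≥3, vCPUs 31≥19 — dominates B.
Others (A, C, F) are each worse than B on at least one objective.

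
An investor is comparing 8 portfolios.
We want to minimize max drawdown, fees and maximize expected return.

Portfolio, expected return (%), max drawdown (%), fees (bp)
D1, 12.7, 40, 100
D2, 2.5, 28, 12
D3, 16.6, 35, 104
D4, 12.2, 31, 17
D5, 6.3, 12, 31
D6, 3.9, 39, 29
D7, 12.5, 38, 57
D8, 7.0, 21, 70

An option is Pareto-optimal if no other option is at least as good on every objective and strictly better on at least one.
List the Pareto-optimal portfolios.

D1, D2, D3, D4, D5, D7, D8

D1: not dominated.
D2: not dominated (best fees).
D3: not dominated (best expected return).
D4: not dominated.
D5: not dominated (best max drawdown).
D6: dominated by D4 (expected return 12.2≥3.9, max drawdown 31≤39, fees 17≤29).
D7: not dominated.
D8: not dominated.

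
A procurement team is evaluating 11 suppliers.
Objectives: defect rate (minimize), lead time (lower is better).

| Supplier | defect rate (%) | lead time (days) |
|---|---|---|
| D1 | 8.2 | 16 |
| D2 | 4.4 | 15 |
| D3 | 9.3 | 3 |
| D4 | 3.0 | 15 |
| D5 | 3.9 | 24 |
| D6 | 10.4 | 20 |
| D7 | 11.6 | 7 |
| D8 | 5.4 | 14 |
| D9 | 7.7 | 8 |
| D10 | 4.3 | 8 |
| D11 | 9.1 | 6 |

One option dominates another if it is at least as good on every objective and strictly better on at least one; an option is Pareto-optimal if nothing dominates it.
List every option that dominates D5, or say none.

D4

D4: defect rate 3.0≤3.9, lead time 15≤24 — dominates D5.
Others (D1, D2, D3, D6, D7, D8, D9, D10, D11) are each worse than D5 on at least one objective.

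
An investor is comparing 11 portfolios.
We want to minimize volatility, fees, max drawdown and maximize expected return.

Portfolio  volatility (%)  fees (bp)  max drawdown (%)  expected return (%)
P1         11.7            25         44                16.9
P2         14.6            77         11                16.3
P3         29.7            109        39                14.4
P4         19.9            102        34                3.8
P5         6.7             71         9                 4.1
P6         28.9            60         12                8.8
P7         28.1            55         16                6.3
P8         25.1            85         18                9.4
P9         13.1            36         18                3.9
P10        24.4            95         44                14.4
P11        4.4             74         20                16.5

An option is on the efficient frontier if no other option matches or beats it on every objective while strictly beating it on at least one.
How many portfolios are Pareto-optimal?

7

P1: not dominated (best fees).
P2: not dominated.
P3: dominated by P2 (volatility 14.6≤29.7, fees 77≤109, max drawdown 11≤39, expected return 16.3≥14.4).
P4: dominated by P2 (volatility 14.6≤19.9, fees 77≤102, max drawdown 11≤34, expected return 16.3≥3.8).
P5: not dominated (best max drawdown).
P6: not dominated.
P7: not dominated.
P8: dominated by P2 (volatility 14.6≤25.1, fees 77≤85, max drawdown 11≤18, expected return 16.3≥9.4).
P9: not dominated.
P10: dominated by P1 (volatility 11.7≤24.4, fees 25≤95, max drawdown 44≤44, expected return 16.9≥14.4).
P11: not dominated (best volatility).
Pareto-optimal: P1, P2, P5, P6, P7, P9, P11 → 7.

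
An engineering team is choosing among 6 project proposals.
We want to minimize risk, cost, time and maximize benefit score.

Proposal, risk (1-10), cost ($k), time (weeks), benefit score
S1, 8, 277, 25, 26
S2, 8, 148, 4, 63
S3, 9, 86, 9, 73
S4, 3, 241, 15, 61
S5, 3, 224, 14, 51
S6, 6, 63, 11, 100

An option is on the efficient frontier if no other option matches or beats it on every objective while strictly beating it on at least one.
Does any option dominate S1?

Yes

S2 vs S1: risk 8≤8, cost 148≤277, time 4≤25, benefit score 63≥26 — S2 is at least as good on every objective and strictly better on at least one, so S2 dominates S1.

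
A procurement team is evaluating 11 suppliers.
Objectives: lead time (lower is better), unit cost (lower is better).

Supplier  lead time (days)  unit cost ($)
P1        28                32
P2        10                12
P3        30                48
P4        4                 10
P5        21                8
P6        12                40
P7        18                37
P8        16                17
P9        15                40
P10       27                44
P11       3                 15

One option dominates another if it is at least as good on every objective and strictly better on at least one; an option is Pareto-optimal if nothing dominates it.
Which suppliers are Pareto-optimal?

P1: dominated by P2 (lead time 10≤28, unit cost 12≤32).
P2: dominated by P4 (lead time 4≤10, unit cost 10≤12).
P3: dominated by P1 (lead time 28≤30, unit cost 32≤48).
P4: not dominated.
P5: not dominated (best unit cost).
P6: dominated by P2 (lead time 10≤12, unit cost 12≤40).
P7: dominated by P2 (lead time 10≤18, unit cost 12≤37).
P8: dominated by P2 (lead time 10≤16, unit cost 12≤17).
P9: dominated by P2 (lead time 10≤15, unit cost 12≤40).
P10: dominated by P2 (lead time 10≤27, unit cost 12≤44).
P11: not dominated (best lead time).

P4, P5, P11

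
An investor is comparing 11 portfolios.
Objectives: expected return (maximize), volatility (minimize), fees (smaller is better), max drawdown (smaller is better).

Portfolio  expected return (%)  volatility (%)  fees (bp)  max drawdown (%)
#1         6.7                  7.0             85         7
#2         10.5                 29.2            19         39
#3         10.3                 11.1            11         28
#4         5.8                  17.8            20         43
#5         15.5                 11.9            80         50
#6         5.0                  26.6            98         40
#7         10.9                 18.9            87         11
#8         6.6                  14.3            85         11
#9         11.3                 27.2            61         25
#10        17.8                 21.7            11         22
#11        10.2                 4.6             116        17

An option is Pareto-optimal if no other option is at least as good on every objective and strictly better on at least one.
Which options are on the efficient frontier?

#1: not dominated (best max drawdown).
#2: dominated by #10 (expected return 17.8≥10.5, volatility 21.7≤29.2, fees 11≤19, max drawdown 22≤39).
#3: not dominated.
#4: dominated by #3 (expected return 10.3≥5.8, volatility 11.1≤17.8, fees 11≤20, max drawdown 28≤43).
#5: not dominated.
#6: dominated by #1 (expected return 6.7≥5.0, volatility 7.0≤26.6, fees 85≤98, max drawdown 7≤40).
#7: not dominated.
#8: dominated by #1 (expected return 6.7≥6.6, volatility 7.0≤14.3, fees 85≤85, max drawdown 7≤11).
#9: dominated by #10 (expected return 17.8≥11.3, volatility 21.7≤27.2, fees 11≤61, max drawdown 22≤25).
#10: not dominated (best expected return).
#11: not dominated (best volatility).

#1, #3, #5, #7, #10, #11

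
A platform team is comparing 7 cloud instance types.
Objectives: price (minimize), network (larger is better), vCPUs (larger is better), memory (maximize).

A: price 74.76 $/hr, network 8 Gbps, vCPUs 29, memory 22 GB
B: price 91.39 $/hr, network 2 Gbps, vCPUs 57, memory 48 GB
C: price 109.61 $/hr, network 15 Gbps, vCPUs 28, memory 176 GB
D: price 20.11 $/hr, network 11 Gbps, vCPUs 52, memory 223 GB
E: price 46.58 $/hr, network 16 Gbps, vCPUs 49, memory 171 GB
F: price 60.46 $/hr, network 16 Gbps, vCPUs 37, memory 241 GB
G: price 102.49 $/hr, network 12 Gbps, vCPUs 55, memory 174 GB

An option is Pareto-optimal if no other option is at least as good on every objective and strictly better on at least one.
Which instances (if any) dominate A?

D, E, F

D: price 20.11≤74.76, network 11≥8, vCPUs 52≥29, memory 223≥22 — dominates A.
E: price 46.58≤74.76, network 16≥8, vCPUs 49≥29, memory 171≥22 — dominates A.
F: price 60.46≤74.76, network 16≥8, vCPUs 37≥29, memory 241≥22 — dominates A.
Others (B, C, G) are each worse than A on at least one objective.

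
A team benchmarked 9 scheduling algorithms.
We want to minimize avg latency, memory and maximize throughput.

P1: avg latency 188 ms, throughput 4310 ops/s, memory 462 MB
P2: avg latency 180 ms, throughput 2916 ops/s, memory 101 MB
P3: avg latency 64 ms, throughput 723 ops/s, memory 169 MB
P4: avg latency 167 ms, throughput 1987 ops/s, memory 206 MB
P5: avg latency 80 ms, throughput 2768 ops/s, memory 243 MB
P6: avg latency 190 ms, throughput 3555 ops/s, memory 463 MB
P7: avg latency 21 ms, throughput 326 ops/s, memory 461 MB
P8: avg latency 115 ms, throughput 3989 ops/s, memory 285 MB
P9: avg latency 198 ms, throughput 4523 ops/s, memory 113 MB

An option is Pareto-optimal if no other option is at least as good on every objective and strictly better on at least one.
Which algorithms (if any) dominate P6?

P1: avg latency 188≤190, throughput 4310≥3555, memory 462≤463 — dominates P6.
P8: avg latency 115≤190, throughput 3989≥3555, memory 285≤463 — dominates P6.
Others (P2, P3, P4, P5, P7, P9) are each worse than P6 on at least one objective.

P1, P8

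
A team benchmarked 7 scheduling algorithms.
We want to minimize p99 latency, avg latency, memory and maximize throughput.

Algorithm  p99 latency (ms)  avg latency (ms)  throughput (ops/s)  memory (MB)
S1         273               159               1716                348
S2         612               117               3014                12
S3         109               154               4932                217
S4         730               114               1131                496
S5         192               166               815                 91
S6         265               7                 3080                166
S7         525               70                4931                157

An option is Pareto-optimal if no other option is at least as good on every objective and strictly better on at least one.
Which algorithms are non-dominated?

S1: dominated by S3 (p99 latency 109≤273, avg latency 154≤159, throughput 4932≥1716, memory 217≤348).
S2: not dominated (best memory).
S3: not dominated (best p99 latency).
S4: dominated by S6 (p99 latency 265≤730, avg latency 7≤114, throughput 3080≥1131, memory 166≤496).
S5: not dominated.
S6: not dominated (best avg latency).
S7: not dominated.

S2, S3, S5, S6, S7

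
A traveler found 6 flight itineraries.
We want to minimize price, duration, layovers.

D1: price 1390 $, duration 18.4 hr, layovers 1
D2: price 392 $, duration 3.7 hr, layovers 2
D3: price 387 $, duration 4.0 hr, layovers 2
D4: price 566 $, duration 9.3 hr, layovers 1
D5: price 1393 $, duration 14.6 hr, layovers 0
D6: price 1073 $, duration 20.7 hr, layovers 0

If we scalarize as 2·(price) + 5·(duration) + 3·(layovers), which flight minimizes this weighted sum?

D3

D1: 2·1390 + 5·18.4 + 3·1 = 2875.0
D2: 2·392 + 5·3.7 + 3·2 = 808.5
D3: 2·387 + 5·4.0 + 3·2 = 800.0
D4: 2·566 + 5·9.3 + 3·1 = 1181.5
D5: 2·1393 + 5·14.6 + 3·0 = 2859.0
D6: 2·1073 + 5·20.7 + 3·0 = 2249.5
Lowest: D3 at 800.0.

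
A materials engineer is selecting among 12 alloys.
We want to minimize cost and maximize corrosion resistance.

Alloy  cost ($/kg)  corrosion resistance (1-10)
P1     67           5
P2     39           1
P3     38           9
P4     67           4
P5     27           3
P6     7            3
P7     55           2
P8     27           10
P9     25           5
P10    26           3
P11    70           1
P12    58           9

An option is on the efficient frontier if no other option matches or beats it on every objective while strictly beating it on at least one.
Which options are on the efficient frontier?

P6, P8, P9

P1: dominated by P3 (cost 38≤67, corrosion resistance 9≥5).
P2: dominated by P3 (cost 38≤39, corrosion resistance 9≥1).
P3: dominated by P8 (cost 27≤38, corrosion resistance 10≥9).
P4: dominated by P1 (cost 67≤67, corrosion resistance 5≥4).
P5: dominated by P6 (cost 7≤27, corrosion resistance 3≥3).
P6: not dominated (best cost).
P7: dominated by P3 (cost 38≤55, corrosion resistance 9≥2).
P8: not dominated (best corrosion resistance).
P9: not dominated.
P10: dominated by P6 (cost 7≤26, corrosion resistance 3≥3).
P11: dominated by P1 (cost 67≤70, corrosion resistance 5≥1).
P12: dominated by P3 (cost 38≤58, corrosion resistance 9≥9).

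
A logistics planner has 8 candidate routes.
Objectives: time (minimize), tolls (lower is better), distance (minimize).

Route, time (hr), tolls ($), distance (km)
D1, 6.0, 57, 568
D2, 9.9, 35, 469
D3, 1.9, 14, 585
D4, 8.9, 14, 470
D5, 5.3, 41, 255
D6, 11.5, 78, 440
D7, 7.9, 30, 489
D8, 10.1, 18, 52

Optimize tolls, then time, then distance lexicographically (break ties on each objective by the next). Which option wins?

D3

First minimize tolls: best is 14, kept {D3, D4}.
Then minimize time: best is 1.9, kept {D3}.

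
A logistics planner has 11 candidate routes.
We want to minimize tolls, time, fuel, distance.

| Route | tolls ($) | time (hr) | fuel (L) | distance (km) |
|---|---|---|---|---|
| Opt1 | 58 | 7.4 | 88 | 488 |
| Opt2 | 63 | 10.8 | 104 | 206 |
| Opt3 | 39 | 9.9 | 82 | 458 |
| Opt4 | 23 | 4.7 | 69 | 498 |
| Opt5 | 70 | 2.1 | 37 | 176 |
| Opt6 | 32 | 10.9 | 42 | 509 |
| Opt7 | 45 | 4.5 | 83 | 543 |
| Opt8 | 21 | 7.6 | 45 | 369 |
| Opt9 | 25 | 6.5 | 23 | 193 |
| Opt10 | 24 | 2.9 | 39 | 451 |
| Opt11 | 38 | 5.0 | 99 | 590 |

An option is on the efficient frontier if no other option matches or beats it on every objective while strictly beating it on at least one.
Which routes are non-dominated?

Opt4, Opt5, Opt8, Opt9, Opt10

Opt1: dominated by Opt9 (tolls 25≤58, time 6.5≤7.4, fuel 23≤88, distance 193≤488).
Opt2: dominated by Opt9 (tolls 25≤63, time 6.5≤10.8, fuel 23≤104, distance 193≤206).
Opt3: dominated by Opt8 (tolls 21≤39, time 7.6≤9.9, fuel 45≤82, distance 369≤458).
Opt4: not dominated.
Opt5: not dominated (best time).
Opt6: dominated by Opt9 (tolls 25≤32, time 6.5≤10.9, fuel 23≤42, distance 193≤509).
Opt7: dominated by Opt10 (tolls 24≤45, time 2.9≤4.5, fuel 39≤83, distance 451≤543).
Opt8: not dominated (best tolls).
Opt9: not dominated (best fuel).
Opt10: not dominated.
Opt11: dominated by Opt4 (tolls 23≤38, time 4.7≤5.0, fuel 69≤99, distance 498≤590).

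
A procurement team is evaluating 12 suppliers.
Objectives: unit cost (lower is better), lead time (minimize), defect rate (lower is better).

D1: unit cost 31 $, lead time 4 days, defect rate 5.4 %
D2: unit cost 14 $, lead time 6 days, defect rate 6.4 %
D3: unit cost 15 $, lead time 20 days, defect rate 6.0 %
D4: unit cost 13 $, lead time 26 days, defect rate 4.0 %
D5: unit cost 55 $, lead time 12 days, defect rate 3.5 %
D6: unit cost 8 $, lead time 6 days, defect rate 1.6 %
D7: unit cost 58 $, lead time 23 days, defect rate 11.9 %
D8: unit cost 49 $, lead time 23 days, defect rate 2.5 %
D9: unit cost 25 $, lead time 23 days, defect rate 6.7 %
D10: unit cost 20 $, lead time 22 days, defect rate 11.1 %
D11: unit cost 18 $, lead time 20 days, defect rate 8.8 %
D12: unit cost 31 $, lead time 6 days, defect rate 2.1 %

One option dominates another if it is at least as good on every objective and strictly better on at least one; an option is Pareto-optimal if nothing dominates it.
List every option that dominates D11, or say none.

D2, D3, D6

D2: unit cost 14≤18, lead time 6≤20, defect rate 6.4≤8.8 — dominates D11.
D3: unit cost 15≤18, lead time 20≤20, defect rate 6.0≤8.8 — dominates D11.
D6: unit cost 8≤18, lead time 6≤20, defect rate 1.6≤8.8 — dominates D11.
Others (D1, D4, D5, D7, D8, D9, D10, D12) are each worse than D11 on at least one objective.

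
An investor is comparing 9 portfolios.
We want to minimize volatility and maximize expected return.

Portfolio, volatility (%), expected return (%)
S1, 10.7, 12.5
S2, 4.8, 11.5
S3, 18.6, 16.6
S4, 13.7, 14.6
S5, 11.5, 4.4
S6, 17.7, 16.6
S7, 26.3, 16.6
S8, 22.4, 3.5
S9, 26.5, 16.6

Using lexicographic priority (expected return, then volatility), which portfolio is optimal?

First maximize expected return: best is 16.6, kept {S3, S6, S7, S9}.
Then minimize volatility: best is 17.7, kept {S6}.

S6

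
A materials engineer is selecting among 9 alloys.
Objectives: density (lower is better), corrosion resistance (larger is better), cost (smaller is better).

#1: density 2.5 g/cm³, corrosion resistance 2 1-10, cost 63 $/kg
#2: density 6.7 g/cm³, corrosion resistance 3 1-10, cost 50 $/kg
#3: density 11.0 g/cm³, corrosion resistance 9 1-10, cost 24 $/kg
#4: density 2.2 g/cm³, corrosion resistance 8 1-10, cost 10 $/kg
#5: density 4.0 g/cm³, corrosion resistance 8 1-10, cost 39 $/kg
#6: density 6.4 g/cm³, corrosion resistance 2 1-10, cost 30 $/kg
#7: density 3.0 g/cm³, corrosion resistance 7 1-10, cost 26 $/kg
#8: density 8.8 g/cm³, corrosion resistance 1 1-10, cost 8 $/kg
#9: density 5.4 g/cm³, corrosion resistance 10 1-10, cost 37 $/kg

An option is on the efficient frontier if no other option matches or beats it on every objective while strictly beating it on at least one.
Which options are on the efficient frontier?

#3, #4, #8, #9

#1: dominated by #4 (density 2.2≤2.5, corrosion resistance 8≥2, cost 10≤63).
#2: dominated by #4 (density 2.2≤6.7, corrosion resistance 8≥3, cost 10≤50).
#3: not dominated.
#4: not dominated (best density).
#5: dominated by #4 (density 2.2≤4.0, corrosion resistance 8≥8, cost 10≤39).
#6: dominated by #4 (density 2.2≤6.4, corrosion resistance 8≥2, cost 10≤30).
#7: dominated by #4 (density 2.2≤3.0, corrosion resistance 8≥7, cost 10≤26).
#8: not dominated (best cost).
#9: not dominated (best corrosion resistance).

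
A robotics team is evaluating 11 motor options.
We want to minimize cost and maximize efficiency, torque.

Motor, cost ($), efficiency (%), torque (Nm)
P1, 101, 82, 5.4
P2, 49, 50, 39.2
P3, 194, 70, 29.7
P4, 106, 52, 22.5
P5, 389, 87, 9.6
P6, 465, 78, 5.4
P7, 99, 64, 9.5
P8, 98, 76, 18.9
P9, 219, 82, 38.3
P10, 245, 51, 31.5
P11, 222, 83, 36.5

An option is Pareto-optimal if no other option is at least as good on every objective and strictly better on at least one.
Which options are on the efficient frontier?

P1: not dominated.
P2: not dominated (best cost).
P3: not dominated.
P4: not dominated.
P5: not dominated (best efficiency).
P6: dominated by P1 (cost 101≤465, efficiency 82≥78, torque 5.4≥5.4).
P7: dominated by P8 (cost 98≤99, efficiency 76≥64, torque 18.9≥9.5).
P8: not dominated.
P9: not dominated.
P10: dominated by P9 (cost 219≤245, efficiency 82≥51, torque 38.3≥31.5).
P11: not dominated.

P1, P2, P3, P4, P5, P8, P9, P11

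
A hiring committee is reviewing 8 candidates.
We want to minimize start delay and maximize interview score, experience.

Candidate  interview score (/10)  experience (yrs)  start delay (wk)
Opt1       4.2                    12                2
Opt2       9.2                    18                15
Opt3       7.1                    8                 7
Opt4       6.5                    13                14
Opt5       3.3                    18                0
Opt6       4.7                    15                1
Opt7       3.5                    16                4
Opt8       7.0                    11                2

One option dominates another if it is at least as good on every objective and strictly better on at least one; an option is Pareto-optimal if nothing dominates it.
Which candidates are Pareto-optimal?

Opt1: dominated by Opt6 (interview score 4.7≥4.2, experience 15≥12, start delay 1≤2).
Opt2: not dominated (best interview score).
Opt3: not dominated.
Opt4: not dominated.
Opt5: not dominated (best start delay).
Opt6: not dominated.
Opt7: not dominated.
Opt8: not dominated.

Opt2, Opt3, Opt4, Opt5, Opt6, Opt7, Opt8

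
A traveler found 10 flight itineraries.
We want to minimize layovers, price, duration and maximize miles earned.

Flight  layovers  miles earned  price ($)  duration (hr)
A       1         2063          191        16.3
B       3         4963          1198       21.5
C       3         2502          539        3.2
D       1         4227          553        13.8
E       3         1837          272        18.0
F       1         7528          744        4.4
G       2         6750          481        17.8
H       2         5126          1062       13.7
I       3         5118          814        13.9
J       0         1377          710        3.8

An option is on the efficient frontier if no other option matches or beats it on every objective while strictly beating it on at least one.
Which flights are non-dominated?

A: not dominated (best price).
B: dominated by F (layovers 1≤3, miles earned 7528≥4963, price 744≤1198, duration 4.4≤21.5).
C: not dominated (best duration).
D: not dominated.
E: dominated by A (layovers 1≤3, miles earned 2063≥1837, price 191≤272, duration 16.3≤18.0).
F: not dominated (best miles earned).
G: not dominated.
H: dominated by F (layovers 1≤2, miles earned 7528≥5126, price 744≤1062, duration 4.4≤13.7).
I: dominated by F (layovers 1≤3, miles earned 7528≥5118, price 744≤814, duration 4.4≤13.9).
J: not dominated (best layovers).

A, C, D, F, G, J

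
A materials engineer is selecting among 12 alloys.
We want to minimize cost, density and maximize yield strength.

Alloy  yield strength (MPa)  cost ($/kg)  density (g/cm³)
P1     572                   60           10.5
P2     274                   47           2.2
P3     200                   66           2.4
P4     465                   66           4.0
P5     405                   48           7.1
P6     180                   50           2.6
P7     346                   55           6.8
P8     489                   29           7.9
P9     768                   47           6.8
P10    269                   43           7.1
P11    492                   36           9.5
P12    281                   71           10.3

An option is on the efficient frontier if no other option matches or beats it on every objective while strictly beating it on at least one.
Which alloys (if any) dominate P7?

P9

P9: yield strength 768≥346, cost 47≤55, density 6.8≤6.8 — dominates P7.
Others (P1, P2, P3, P4, P5, P6, P8, P10, P11, P12) are each worse than P7 on at least one objective.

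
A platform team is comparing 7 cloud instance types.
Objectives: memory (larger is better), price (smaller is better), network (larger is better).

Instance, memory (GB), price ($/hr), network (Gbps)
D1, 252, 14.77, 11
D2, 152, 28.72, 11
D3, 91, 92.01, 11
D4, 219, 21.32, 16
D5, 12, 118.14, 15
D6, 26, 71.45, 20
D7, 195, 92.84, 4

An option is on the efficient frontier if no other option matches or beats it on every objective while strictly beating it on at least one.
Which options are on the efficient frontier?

D1: not dominated (best memory).
D2: dominated by D1 (memory 252≥152, price 14.77≤28.72, network 11≥11).
D3: dominated by D1 (memory 252≥91, price 14.77≤92.01, network 11≥11).
D4: not dominated.
D5: dominated by D4 (memory 219≥12, price 21.32≤118.14, network 16≥15).
D6: not dominated (best network).
D7: dominated by D1 (memory 252≥195, price 14.77≤92.84, network 11≥4).

D1, D4, D6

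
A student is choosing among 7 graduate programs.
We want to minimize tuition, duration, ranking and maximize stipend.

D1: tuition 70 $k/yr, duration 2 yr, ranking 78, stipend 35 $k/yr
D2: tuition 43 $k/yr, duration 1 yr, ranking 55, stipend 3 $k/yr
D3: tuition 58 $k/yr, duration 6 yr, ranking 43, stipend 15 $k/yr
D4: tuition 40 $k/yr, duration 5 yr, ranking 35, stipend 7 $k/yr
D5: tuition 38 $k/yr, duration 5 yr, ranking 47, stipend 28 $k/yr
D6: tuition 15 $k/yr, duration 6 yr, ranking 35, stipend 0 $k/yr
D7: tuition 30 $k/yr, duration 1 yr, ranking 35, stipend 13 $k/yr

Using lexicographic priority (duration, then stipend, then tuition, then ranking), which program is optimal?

First minimize duration: best is 1, kept {D2, D7}.
Then maximize stipend: best is 13, kept {D7}.

D7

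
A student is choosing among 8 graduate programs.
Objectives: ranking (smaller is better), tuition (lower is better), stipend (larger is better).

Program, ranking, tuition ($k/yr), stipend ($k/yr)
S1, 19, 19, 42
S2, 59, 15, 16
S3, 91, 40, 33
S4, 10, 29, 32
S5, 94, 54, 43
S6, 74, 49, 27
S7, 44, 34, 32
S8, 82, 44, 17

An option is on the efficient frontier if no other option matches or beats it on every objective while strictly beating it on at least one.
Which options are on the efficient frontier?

S1: not dominated.
S2: not dominated (best tuition).
S3: dominated by S1 (ranking 19≤91, tuition 19≤40, stipend 42≥33).
S4: not dominated (best ranking).
S5: not dominated (best stipend).
S6: dominated by S1 (ranking 19≤74, tuition 19≤49, stipend 42≥27).
S7: dominated by S1 (ranking 19≤44, tuition 19≤34, stipend 42≥32).
S8: dominated by S1 (ranking 19≤82, tuition 19≤44, stipend 42≥17).

S1, S2, S4, S5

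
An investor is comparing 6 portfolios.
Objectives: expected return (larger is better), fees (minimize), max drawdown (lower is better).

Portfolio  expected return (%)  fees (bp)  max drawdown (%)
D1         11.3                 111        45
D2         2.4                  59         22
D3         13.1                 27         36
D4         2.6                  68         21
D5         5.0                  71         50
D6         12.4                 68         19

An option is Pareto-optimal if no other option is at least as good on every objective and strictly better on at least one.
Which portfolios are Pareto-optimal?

D2, D3, D6

D1: dominated by D3 (expected return 13.1≥11.3, fees 27≤111, max drawdown 36≤45).
D2: not dominated.
D3: not dominated (best expected return).
D4: dominated by D6 (expected return 12.4≥2.6, fees 68≤68, max drawdown 19≤21).
D5: dominated by D3 (expected return 13.1≥5.0, fees 27≤71, max drawdown 36≤50).
D6: not dominated (best max drawdown).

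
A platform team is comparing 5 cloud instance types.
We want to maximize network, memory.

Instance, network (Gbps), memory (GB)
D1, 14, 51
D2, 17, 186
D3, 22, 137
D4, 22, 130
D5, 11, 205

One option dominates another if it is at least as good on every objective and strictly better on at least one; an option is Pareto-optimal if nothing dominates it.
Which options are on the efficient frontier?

D2, D3, D5

D1: dominated by D2 (network 17≥14, memory 186≥51).
D2: not dominated.
D3: not dominated.
D4: dominated by D3 (network 22≥22, memory 137≥130).
D5: not dominated (best memory).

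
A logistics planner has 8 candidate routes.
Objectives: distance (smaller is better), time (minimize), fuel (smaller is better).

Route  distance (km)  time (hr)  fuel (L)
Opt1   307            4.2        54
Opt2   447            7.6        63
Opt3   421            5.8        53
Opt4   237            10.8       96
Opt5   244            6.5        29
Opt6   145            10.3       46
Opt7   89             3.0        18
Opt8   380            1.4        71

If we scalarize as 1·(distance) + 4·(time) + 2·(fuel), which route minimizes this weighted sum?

Opt1: 1·307 + 4·4.2 + 2·54 = 431.8
Opt2: 1·447 + 4·7.6 + 2·63 = 603.4
Opt3: 1·421 + 4·5.8 + 2·53 = 550.2
Opt4: 1·237 + 4·10.8 + 2·96 = 472.2
Opt5: 1·244 + 4·6.5 + 2·29 = 328.0
Opt6: 1·145 + 4·10.3 + 2·46 = 278.2
Opt7: 1·89 + 4·3.0 + 2·18 = 137.0
Opt8: 1·380 + 4·1.4 + 2·71 = 527.6
Lowest: Opt7 at 137.0.

Opt7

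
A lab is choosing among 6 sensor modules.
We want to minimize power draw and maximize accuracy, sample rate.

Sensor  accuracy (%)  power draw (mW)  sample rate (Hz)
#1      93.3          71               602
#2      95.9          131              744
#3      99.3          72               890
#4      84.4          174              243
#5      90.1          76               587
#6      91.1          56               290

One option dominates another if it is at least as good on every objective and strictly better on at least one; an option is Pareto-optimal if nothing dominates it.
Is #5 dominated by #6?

No

#6 vs #5: #6 is worse on sample rate (290 vs 587), so it does not dominate #5.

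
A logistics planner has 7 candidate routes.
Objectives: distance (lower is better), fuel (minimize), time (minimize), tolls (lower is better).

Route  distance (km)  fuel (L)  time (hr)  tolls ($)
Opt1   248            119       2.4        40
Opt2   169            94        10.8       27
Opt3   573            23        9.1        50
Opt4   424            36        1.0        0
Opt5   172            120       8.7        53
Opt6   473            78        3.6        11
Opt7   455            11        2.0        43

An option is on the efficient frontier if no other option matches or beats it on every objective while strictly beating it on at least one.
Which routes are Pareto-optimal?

Opt1, Opt2, Opt4, Opt5, Opt7

Opt1: not dominated.
Opt2: not dominated (best distance).
Opt3: dominated by Opt7 (distance 455≤573, fuel 11≤23, time 2.0≤9.1, tolls 43≤50).
Opt4: not dominated (best time).
Opt5: not dominated.
Opt6: dominated by Opt4 (distance 424≤473, fuel 36≤78, time 1.0≤3.6, tolls 0≤11).
Opt7: not dominated (best fuel).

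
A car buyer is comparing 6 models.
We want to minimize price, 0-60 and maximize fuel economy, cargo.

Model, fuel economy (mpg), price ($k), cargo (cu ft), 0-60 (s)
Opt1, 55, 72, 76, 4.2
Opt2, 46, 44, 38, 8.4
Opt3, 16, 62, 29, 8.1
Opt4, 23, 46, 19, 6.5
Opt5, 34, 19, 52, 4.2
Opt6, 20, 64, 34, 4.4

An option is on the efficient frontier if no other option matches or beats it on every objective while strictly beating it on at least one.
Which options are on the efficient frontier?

Opt1: not dominated (best fuel economy).
Opt2: not dominated.
Opt3: dominated by Opt5 (fuel economy 34≥16, price 19≤62, cargo 52≥29, 0-60 4.2≤8.1).
Opt4: dominated by Opt5 (fuel economy 34≥23, price 19≤46, cargo 52≥19, 0-60 4.2≤6.5).
Opt5: not dominated (best price).
Opt6: dominated by Opt5 (fuel economy 34≥20, price 19≤64, cargo 52≥34, 0-60 4.2≤4.4).

Opt1, Opt2, Opt5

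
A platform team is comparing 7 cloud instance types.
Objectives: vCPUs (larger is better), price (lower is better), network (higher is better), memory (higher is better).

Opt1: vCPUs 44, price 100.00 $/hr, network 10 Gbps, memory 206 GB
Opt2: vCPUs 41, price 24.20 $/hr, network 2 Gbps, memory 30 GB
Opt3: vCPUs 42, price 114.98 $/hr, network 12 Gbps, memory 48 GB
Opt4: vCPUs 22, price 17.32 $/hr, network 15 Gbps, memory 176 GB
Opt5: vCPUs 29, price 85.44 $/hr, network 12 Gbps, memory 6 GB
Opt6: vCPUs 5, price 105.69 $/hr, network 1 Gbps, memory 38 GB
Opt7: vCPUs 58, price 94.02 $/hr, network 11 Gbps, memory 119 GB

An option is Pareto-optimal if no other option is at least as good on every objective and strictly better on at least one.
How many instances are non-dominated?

6

Opt1: not dominated (best memory).
Opt2: not dominated.
Opt3: not dominated.
Opt4: not dominated (best price).
Opt5: not dominated.
Opt6: dominated by Opt1 (vCPUs 44≥5, price 100.00≤105.69, network 10≥1, memory 206≥38).
Opt7: not dominated (best vCPUs).
Pareto-optimal: Opt1, Opt2, Opt3, Opt4, Opt5, Opt7 → 6.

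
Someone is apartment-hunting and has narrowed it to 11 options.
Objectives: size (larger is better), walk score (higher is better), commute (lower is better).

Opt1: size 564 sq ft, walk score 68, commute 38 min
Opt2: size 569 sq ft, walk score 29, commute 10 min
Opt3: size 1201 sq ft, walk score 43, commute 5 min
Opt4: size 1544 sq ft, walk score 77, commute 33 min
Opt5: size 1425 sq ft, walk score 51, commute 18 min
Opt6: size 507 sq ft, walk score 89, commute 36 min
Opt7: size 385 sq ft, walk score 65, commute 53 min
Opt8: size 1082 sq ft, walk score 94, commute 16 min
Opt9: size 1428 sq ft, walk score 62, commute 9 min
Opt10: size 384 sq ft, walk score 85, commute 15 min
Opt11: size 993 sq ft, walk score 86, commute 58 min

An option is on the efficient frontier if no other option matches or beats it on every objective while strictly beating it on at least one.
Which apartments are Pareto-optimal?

Opt3, Opt4, Opt8, Opt9, Opt10

Opt1: dominated by Opt4 (size 1544≥564, walk score 77≥68, commute 33≤38).
Opt2: dominated by Opt3 (size 1201≥569, walk score 43≥29, commute 5≤10).
Opt3: not dominated (best commute).
Opt4: not dominated (best size).
Opt5: dominated by Opt9 (size 1428≥1425, walk score 62≥51, commute 9≤18).
Opt6: dominated by Opt8 (size 1082≥507, walk score 94≥89, commute 16≤36).
Opt7: dominated by Opt1 (size 564≥385, walk score 68≥65, commute 38≤53).
Opt8: not dominated (best walk score).
Opt9: not dominated.
Opt10: not dominated.
Opt11: dominated by Opt8 (size 1082≥993, walk score 94≥86, commute 16≤58).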